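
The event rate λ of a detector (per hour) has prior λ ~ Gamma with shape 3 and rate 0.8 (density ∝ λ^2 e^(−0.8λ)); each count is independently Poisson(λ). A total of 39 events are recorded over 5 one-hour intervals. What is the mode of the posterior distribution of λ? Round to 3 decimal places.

Σxᵢ = 39, n = 5.
Posterior ∝ λ^2e^(−0.8λ) · λ^39e^(−5λ) = λ^41e^(−5.8λ), i.e. Gamma(shape=42, rate=5.8).
The mode of a Gamma(a, b) with a ≥ 1 (shape–rate) is (a−1)/b = 41/5.8 ≈ 7.069.

λ̂_MAP = 7.069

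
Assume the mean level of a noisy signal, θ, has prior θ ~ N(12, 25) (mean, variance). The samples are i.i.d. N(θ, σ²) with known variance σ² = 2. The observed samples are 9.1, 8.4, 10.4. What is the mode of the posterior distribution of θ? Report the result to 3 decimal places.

θ̂_MAP = 9.370

n = 3; x̄ = (9.1 + 8.4 + 10.4)/3 = 27.9/3 = 9.3.
For a Normal prior and Normal likelihood with known variance, the posterior is Normal; its mode equals its mean, the precision-weighted average.
Prior precision 1/σ₀² = 1/25 = 0.04; data precision n/σ² = 3/2 = 1.5.
θ̂ = (0.04·12 + 1.5·9.3) / (0.04 + 1.5) = 14.43/1.54 = 1443/154 ≈ 9.370.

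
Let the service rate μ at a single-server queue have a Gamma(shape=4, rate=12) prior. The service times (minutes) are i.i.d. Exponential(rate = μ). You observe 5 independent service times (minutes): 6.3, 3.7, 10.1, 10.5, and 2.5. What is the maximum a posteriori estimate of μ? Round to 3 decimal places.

μ̂_MAP = 0.177

The Exponential(rate=μ) likelihood is ∝ μ^n e^(−μΣtᵢ). Here n = 5 and Σtᵢ = 6.3 + 3.7 + 10.1 + 10.5 + 2.5 = 33.1.
Posterior ∝ μ^3e^(−12μ) · μ^5e^(−33.1μ) = μ^8e^(−45.1μ), i.e. Gamma(9, 45.1).
Mode = (a−1)/b = 8/45.1 ≈ 0.177.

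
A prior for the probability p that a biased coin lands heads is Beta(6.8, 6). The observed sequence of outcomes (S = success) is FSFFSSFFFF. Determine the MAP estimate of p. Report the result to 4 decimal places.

Prior: Beta(6.8, 6).
Data: 3 successes in 10 trials (from the sequence). The binomial likelihood contributes p^3(1−p)^7, so the posterior is Beta(6.8+3, 6+7) = Beta(9.8, 13).
For Beta(a, b) with a, b > 1 the mode is (a−1)/(a+b−2) = 8.8/20.8 ≈ 0.4231.

p̂_MAP = 0.4231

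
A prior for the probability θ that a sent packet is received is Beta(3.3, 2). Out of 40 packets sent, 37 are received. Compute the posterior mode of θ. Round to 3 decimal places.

Prior: Beta(3.3, 2).
Data: 37 successes in 40 trials. The binomial likelihood contributes θ^37(1−θ)^3, so the posterior is Beta(3.3+37, 2+3) = Beta(40.3, 5).
For Beta(a, b) with a, b > 1 the mode is (a−1)/(a+b−2) = 39.3/43.3 ≈ 0.908.

θ̂_MAP = 0.908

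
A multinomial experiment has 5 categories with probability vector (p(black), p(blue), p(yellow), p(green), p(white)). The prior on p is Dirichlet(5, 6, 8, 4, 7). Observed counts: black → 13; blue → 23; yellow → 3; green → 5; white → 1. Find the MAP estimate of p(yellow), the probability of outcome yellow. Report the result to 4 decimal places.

The posterior is Dirichlet(αᵢ + nᵢ) = Dirichlet(18, 29, 11, 9, 8).
For a Dirichlet(a₁,…,a_K) with all aᵢ > 1, the mode has j-th component (aⱼ − 1)/(Σaᵢ − K).
Here Σaᵢ = 75 and K = 5, so p(yellow) = (11 − 1)/(75 − 5) = 10/70 ≈ 0.1429.

MAP estimate of p(yellow) = 0.1429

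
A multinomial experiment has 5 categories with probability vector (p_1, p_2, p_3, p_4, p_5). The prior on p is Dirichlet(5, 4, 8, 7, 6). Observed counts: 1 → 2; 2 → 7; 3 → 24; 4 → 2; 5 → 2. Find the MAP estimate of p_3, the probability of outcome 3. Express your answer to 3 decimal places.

MAP estimate: 0.500

The posterior is Dirichlet(αᵢ + nᵢ) = Dirichlet(7, 11, 32, 9, 8).
For a Dirichlet(a₁,…,a_K) with all aᵢ > 1, the mode has j-th component (aⱼ − 1)/(Σaᵢ − K).
Here Σaᵢ = 67 and K = 5, so p_3 = (32 − 1)/(67 − 5) = 31/62 ≈ 0.500.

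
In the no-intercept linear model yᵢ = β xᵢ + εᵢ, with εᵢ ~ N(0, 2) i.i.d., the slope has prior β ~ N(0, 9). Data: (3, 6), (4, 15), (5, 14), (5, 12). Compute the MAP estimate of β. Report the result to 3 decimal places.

β̂_MAP = 2.765

log p(β | y) = −Σ(yᵢ − βxᵢ)²/(2·2) − β²/(2·9) + const.
Setting the derivative to zero: Σxᵢ(yᵢ − βxᵢ)/2 − β/9 = 0, so β = Σxᵢyᵢ / (Σxᵢ² + σ²/τ²).
Σxᵢyᵢ = 3·6 + 4·15 + 5·14 + 5·12 = 208; Σxᵢ² = 75; σ²/τ² = 2/9.
β̂_MAP = 208 / (75 + 2/9) = 208/(677/9) = 1872/677 ≈ 2.765.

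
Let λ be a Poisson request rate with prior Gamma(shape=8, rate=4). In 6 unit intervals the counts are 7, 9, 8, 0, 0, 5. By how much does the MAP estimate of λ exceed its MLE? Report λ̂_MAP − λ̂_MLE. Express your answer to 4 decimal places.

MAP − MLE = -1.2333

Σxᵢ = 29. Posterior is Gamma(37, 10); MAP = (37−1)/10 = 36/10 ≈ 3.60000.
MLE = x̄ = 29/6 ≈ 4.83333.
Difference = 36/10 − 29/6 = -37/30 ≈ -1.2333.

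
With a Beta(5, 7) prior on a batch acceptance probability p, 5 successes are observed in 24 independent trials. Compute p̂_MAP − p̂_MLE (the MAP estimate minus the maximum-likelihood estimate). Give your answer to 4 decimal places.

Posterior is Beta(10, 26); MAP = (10−1)/(36−2) = 9/34 ≈ 0.26471.
MLE ignores the prior: p̂_MLE = k/n = 5/24 ≈ 0.20833.
Difference = 9/34 − 5/24 = 23/408 ≈ 0.0564.

MAP − MLE = 0.0564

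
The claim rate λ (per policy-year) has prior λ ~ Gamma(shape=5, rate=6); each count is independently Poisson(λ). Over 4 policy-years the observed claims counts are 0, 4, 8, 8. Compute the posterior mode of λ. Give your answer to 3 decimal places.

Σxᵢ = 0+4+8+8 = 20, with n = 4.
Posterior ∝ λ^4e^(−6λ) · λ^20e^(−4λ) = λ^24e^(−10λ), i.e. Gamma(shape=25, rate=10).
The mode of a Gamma(a, b) with a ≥ 1 (shape–rate) is (a−1)/b = 24/10 ≈ 2.400.

λ̂_MAP = 2.400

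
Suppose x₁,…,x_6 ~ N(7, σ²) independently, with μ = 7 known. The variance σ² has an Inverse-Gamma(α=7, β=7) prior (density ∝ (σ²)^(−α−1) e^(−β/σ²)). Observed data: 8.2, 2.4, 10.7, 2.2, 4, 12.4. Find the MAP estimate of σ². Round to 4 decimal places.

σ̂²_MAP = 5.0677

Sum of squared deviations about the known mean: SS = (8.2−7)² + (2.4−7)² + (10.7−7)² + (2.2−7)² + (4−7)² + (12.4−7)² = 97.49.
The Normal likelihood contributes (σ²)^(−n/2) exp(−SS/(2σ²)), so the posterior is Inverse-Gamma(α + n/2, β + SS/2) = Inverse-Gamma(10, 55.745).
The mode of Inverse-Gamma(a, b) is b/(a+1) = 55.745/11 ≈ 5.0677.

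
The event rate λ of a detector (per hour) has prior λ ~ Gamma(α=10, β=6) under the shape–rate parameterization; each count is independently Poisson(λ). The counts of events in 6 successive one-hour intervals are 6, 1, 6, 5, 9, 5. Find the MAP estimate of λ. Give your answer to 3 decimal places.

λ̂_MAP = 3.417

Σxᵢ = 6+1+6+5+9+5 = 32, with n = 6.
Posterior ∝ λ^9e^(−6λ) · λ^32e^(−6λ) = λ^41e^(−12λ), i.e. Gamma(shape=42, rate=12).
The mode of a Gamma(a, b) with a ≥ 1 (shape–rate) is (a−1)/b = 41/12 ≈ 3.417.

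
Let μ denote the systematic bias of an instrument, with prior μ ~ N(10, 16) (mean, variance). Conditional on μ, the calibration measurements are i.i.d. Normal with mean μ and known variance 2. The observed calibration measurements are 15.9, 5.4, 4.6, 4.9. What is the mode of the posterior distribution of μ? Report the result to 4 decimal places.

μ̂_MAP = 7.7697

n = 4; x̄ = (15.9 + 5.4 + 4.6 + 4.9)/4 = 30.8/4 = 7.7.
For a Normal prior and Normal likelihood with known variance, the posterior is Normal; its mode equals its mean, the precision-weighted average.
Prior precision 1/σ₀² = 1/16 = 0.0625; data precision n/σ² = 4/2 = 2.
μ̂ = (0.0625·10 + 2·7.7) / (0.0625 + 2) = 16.025/2.0625 = 1282/165 ≈ 7.7697.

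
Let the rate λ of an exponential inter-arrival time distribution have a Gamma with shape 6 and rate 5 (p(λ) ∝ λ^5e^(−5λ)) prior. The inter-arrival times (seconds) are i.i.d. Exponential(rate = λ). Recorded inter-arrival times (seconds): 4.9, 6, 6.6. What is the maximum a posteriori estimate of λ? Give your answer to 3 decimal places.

The Exponential(rate=λ) likelihood is ∝ λ^n e^(−λΣtᵢ). Here n = 3 and Σtᵢ = 4.9 + 6 + 6.6 = 17.5.
Posterior ∝ λ^5e^(−5λ) · λ^3e^(−17.5λ) = λ^8e^(−22.5λ), i.e. Gamma(9, 22.5).
Mode = (a−1)/b = 8/22.5 ≈ 0.356.

λ̂_MAP = 0.356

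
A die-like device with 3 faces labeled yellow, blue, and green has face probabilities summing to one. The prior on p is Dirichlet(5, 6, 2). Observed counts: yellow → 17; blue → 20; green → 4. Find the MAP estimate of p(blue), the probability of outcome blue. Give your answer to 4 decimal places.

MAP estimate of p(blue) = 0.4902

The posterior is Dirichlet(αᵢ + nᵢ) = Dirichlet(22, 26, 6).
For a Dirichlet(a₁,…,a_K) with all aᵢ > 1, the mode has j-th component (aⱼ − 1)/(Σaᵢ − K).
Here Σaᵢ = 54 and K = 3, so p(blue) = (26 − 1)/(54 − 3) = 25/51 ≈ 0.4902.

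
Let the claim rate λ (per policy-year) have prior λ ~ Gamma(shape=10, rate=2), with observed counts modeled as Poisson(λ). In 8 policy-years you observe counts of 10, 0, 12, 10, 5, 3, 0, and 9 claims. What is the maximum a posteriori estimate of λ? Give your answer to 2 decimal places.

Σxᵢ = 10+0+12+10+5+3+0+9 = 49, with n = 8.
Posterior ∝ λ^9e^(−2λ) · λ^49e^(−8λ) = λ^58e^(−10λ), i.e. Gamma(shape=59, rate=10).
The mode of a Gamma(a, b) with a ≥ 1 (shape–rate) is (a−1)/b = 58/10 ≈ 5.80.

λ̂_MAP = 5.80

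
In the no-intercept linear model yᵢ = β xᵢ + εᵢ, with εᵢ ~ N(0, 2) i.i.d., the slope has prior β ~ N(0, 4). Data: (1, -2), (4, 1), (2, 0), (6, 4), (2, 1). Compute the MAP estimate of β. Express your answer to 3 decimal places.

β̂_MAP = 0.455

log p(β | y) = −Σ(yᵢ − βxᵢ)²/(2·2) − β²/(2·4) + const.
Setting the derivative to zero: Σxᵢ(yᵢ − βxᵢ)/2 − β/4 = 0, so β = Σxᵢyᵢ / (Σxᵢ² + σ²/τ²).
Σxᵢyᵢ = 1·(-2) + 4·1 + 2·0 + 6·4 + 2·1 = 28; Σxᵢ² = 61; σ²/τ² = 0.5.
β̂_MAP = 28 / (61 + 0.5) = 28/61.5 ≈ 0.455.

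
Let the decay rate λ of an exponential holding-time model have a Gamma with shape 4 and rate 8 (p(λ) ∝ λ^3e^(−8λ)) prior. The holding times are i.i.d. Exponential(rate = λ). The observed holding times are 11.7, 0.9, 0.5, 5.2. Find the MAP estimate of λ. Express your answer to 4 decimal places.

λ̂_MAP = 0.2662

The Exponential(rate=λ) likelihood is ∝ λ^n e^(−λΣtᵢ). Here n = 4 and Σtᵢ = 11.7 + 0.9 + 0.5 + 5.2 = 18.3.
Posterior ∝ λ^3e^(−8λ) · λ^4e^(−18.3λ) = λ^7e^(−26.3λ), i.e. Gamma(8, 26.3).
Mode = (a−1)/b = 7/26.3 ≈ 0.2662.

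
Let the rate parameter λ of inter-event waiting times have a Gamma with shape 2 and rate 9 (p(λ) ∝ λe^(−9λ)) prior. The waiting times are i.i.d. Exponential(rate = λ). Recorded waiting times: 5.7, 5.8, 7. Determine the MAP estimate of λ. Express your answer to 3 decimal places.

λ̂_MAP = 0.145

The Exponential(rate=λ) likelihood is ∝ λ^n e^(−λΣtᵢ). Here n = 3 and Σtᵢ = 5.7 + 5.8 + 7 = 18.5.
Posterior ∝ λe^(−9λ) · λ^3e^(−18.5λ) = λ^4e^(−27.5λ), i.e. Gamma(5, 27.5).
Mode = (a−1)/b = 4/27.5 ≈ 0.145.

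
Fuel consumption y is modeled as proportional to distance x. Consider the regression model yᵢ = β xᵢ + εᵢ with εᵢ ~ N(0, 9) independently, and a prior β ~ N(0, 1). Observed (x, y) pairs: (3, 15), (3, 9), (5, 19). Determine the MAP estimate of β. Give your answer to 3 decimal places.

log p(β | y) = −Σ(yᵢ − βxᵢ)²/(2·9) − β²/(2·1) + const.
Setting the derivative to zero: Σxᵢ(yᵢ − βxᵢ)/9 − β/1 = 0, so β = Σxᵢyᵢ / (Σxᵢ² + σ²/τ²).
Σxᵢyᵢ = 3·15 + 3·9 + 5·19 = 167; Σxᵢ² = 43; σ²/τ² = 9.
β̂_MAP = 167 / (43 + 9) = 167/52 ≈ 3.212.

β̂_MAP = 3.212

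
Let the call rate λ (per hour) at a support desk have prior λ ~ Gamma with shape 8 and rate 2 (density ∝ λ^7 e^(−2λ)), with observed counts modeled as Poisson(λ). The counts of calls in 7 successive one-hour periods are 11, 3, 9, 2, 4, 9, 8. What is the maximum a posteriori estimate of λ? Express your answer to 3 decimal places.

λ̂_MAP = 5.889

Σxᵢ = 11+3+9+2+4+9+8 = 46, with n = 7.
Posterior ∝ λ^7e^(−2λ) · λ^46e^(−7λ) = λ^53e^(−9λ), i.e. Gamma(shape=54, rate=9).
The mode of a Gamma(a, b) with a ≥ 1 (shape–rate) is (a−1)/b = 53/9 ≈ 5.889.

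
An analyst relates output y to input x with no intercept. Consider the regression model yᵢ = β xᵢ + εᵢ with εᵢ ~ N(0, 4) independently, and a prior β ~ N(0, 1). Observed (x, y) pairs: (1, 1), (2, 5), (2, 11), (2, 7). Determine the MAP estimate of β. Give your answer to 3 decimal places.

β̂_MAP = 2.765

log p(β | y) = −Σ(yᵢ − βxᵢ)²/(2·4) − β²/(2·1) + const.
Setting the derivative to zero: Σxᵢ(yᵢ − βxᵢ)/4 − β/1 = 0, so β = Σxᵢyᵢ / (Σxᵢ² + σ²/τ²).
Σxᵢyᵢ = 1·1 + 2·5 + 2·11 + 2·7 = 47; Σxᵢ² = 13; σ²/τ² = 4.
β̂_MAP = 47 / (13 + 4) = 47/17 ≈ 2.765.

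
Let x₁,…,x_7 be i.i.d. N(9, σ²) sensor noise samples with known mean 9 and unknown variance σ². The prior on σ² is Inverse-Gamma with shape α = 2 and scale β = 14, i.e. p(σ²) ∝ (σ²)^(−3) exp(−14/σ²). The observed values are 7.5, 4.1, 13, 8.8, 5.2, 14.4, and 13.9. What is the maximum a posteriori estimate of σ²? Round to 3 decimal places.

Sum of squared deviations about the known mean: SS = (7.5−9)² + (4.1−9)² + (13−9)² + (8.8−9)² + (5.2−9)² + (14.4−9)² + (13.9−9)² = 109.91.
The Normal likelihood contributes (σ²)^(−n/2) exp(−SS/(2σ²)), so the posterior is Inverse-Gamma(α + n/2, β + SS/2) = Inverse-Gamma(5.5, 68.955).
The mode of Inverse-Gamma(a, b) is b/(a+1) = 68.955/6.5 ≈ 10.608.

σ̂²_MAP = 10.608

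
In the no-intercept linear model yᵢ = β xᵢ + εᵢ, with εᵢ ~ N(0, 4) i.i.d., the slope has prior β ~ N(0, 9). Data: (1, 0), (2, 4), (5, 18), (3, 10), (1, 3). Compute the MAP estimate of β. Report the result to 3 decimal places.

log p(β | y) = −Σ(yᵢ − βxᵢ)²/(2·4) − β²/(2·9) + const.
Setting the derivative to zero: Σxᵢ(yᵢ − βxᵢ)/4 − β/9 = 0, so β = Σxᵢyᵢ / (Σxᵢ² + σ²/τ²).
Σxᵢyᵢ = 1·0 + 2·4 + 5·18 + 3·10 + 1·3 = 131; Σxᵢ² = 40; σ²/τ² = 4/9.
β̂_MAP = 131 / (40 + 4/9) = 131/(364/9) = 1179/364 ≈ 3.239.

β̂_MAP = 3.239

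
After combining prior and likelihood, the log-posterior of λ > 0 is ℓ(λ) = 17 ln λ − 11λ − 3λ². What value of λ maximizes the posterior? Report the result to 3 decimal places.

ℓ'(λ) = 17/λ − 11 − 6λ. Setting this to zero and multiplying by λ: 6λ² + 11λ − 17 = 0.
λ = (−11 + √(11² + 4·6·17)) / (2·6) = (−11 + √529) / 12 = (−11 + 23)/12 = 1.
ℓ''(λ) = −17/λ² − 6 < 0, confirming a maximum.

λ̂_MAP = 1.000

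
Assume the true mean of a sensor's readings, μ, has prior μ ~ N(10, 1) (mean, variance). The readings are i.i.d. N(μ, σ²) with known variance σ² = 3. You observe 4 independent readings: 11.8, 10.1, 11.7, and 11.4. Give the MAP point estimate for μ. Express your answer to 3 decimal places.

n = 4; x̄ = (11.8 + 10.1 + 11.7 + 11.4)/4 = 45/4 = 11.25.
For a Normal prior and Normal likelihood with known variance, the posterior is Normal; its mode equals its mean, the precision-weighted average.
Prior precision 1/σ₀² = 1/1 = 1; data precision n/σ² = 4/3.
μ̂ = (1·10 + (4/3)·11.25) / (1 + 4/3) = 25/(7/3) = 75/7 ≈ 10.714.

μ̂_MAP = 10.714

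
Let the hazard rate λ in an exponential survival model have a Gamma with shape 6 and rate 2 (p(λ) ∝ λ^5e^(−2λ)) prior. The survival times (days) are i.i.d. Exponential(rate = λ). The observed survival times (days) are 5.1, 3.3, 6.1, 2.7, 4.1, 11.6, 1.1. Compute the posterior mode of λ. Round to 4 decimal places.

The Exponential(rate=λ) likelihood is ∝ λ^n e^(−λΣtᵢ). Here n = 7 and Σtᵢ = 5.1 + 3.3 + 6.1 + 2.7 + 4.1 + 11.6 + 1.1 = 34.
Posterior ∝ λ^5e^(−2λ) · λ^7e^(−34λ) = λ^12e^(−36λ), i.e. Gamma(13, 36).
Mode = (a−1)/b = 12/36 ≈ 0.3333.

λ̂_MAP = 0.3333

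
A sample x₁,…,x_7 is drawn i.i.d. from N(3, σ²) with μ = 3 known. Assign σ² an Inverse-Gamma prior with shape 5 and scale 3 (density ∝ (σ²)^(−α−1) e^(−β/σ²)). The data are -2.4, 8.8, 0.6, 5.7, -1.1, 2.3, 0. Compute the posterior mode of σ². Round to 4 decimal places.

σ̂²_MAP = 5.6921

Sum of squared deviations about the known mean: SS = (-2.4−3)² + (8.8−3)² + (0.6−3)² + (5.7−3)² + (-1.1−3)² + (2.3−3)² + (0−3)² = 102.15.
The Normal likelihood contributes (σ²)^(−n/2) exp(−SS/(2σ²)), so the posterior is Inverse-Gamma(α + n/2, β + SS/2) = Inverse-Gamma(8.5, 54.075).
The mode of Inverse-Gamma(a, b) is b/(a+1) = 54.075/9.5 ≈ 5.6921.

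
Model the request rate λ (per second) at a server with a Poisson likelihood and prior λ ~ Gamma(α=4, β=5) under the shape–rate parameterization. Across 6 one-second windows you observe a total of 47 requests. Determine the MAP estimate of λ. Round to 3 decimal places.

Σxᵢ = 47, n = 6.
Posterior ∝ λ^3e^(−5λ) · λ^47e^(−6λ) = λ^50e^(−11λ), i.e. Gamma(shape=51, rate=11).
The mode of a Gamma(a, b) with a ≥ 1 (shape–rate) is (a−1)/b = 50/11 ≈ 4.545.

λ̂_MAP = 4.545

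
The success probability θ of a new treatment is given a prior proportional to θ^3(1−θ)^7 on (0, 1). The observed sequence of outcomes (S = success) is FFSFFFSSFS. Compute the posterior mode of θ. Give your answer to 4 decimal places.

θ̂_MAP = 0.3500

The prior density ∝ θ^3(1−θ)^7 is the kernel of Beta(4, 8).
Data: 4 successes in 10 trials (from the sequence). The binomial likelihood contributes θ^4(1−θ)^6, so the posterior is Beta(4+4, 8+6) = Beta(8, 14).
For Beta(a, b) with a, b > 1 the mode is (a−1)/(a+b−2) = 7/20 ≈ 0.3500.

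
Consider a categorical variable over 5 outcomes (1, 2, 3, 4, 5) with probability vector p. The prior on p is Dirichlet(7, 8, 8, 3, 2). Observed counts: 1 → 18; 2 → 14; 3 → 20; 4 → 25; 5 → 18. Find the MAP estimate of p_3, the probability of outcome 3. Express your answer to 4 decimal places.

The posterior is Dirichlet(αᵢ + nᵢ) = Dirichlet(25, 22, 28, 28, 20).
For a Dirichlet(a₁,…,a_K) with all aᵢ > 1, the mode has j-th component (aⱼ − 1)/(Σaᵢ − K).
Here Σaᵢ = 123 and K = 5, so p_3 = (28 − 1)/(123 − 5) = 27/118 ≈ 0.2288.

MAP estimate: 0.2288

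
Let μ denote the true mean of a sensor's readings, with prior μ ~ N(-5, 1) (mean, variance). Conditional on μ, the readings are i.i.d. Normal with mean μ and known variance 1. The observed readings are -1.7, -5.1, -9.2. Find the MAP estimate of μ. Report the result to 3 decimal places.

μ̂_MAP = -5.250

n = 3; x̄ = ((-1.7) + (-5.1) + (-9.2))/3 = -16/3 = -16/3 ≈ -5.3333.
For a Normal prior and Normal likelihood with known variance, the posterior is Normal; its mode equals its mean, the precision-weighted average.
Prior precision 1/σ₀² = 1/1 = 1; data precision n/σ² = 3/1 = 3.
μ̂ = (1·(-5) + 3·(-16/3)) / (1 + 3) = (-21)/4 = -5.250.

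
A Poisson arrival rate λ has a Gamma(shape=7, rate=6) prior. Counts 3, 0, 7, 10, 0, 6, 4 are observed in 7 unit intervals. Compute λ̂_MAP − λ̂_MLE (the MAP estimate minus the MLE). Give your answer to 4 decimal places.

Σxᵢ = 30. Posterior is Gamma(37, 13); MAP = (37−1)/13 = 36/13 ≈ 2.76923.
MLE = x̄ = 30/7 ≈ 4.28571.
Difference = 36/13 − 30/7 = -138/91 ≈ -1.5165.

MAP − MLE = -1.5165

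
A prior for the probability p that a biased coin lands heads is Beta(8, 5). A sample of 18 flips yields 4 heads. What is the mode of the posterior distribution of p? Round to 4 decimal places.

Prior: Beta(8, 5).
Data: 4 successes in 18 trials. The binomial likelihood contributes p^4(1−p)^14, so the posterior is Beta(8+4, 5+14) = Beta(12, 19).
For Beta(a, b) with a, b > 1 the mode is (a−1)/(a+b−2) = 11/29 ≈ 0.3793.

p̂_MAP = 0.3793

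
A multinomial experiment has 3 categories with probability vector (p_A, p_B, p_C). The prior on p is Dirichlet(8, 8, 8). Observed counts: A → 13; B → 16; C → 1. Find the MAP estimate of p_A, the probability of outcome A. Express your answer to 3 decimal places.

The posterior is Dirichlet(αᵢ + nᵢ) = Dirichlet(21, 24, 9).
For a Dirichlet(a₁,…,a_K) with all aᵢ > 1, the mode has j-th component (aⱼ − 1)/(Σaᵢ − K).
Here Σaᵢ = 54 and K = 3, so p_A = (21 − 1)/(54 − 3) = 20/51 ≈ 0.392.

MAP estimate of p_A = 0.392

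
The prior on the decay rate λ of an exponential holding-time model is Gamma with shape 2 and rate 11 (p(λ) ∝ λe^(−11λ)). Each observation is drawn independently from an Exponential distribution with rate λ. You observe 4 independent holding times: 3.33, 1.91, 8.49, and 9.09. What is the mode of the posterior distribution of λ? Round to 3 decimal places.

The Exponential(rate=λ) likelihood is ∝ λ^n e^(−λΣtᵢ). Here n = 4 and Σtᵢ = 3.33 + 1.91 + 8.49 + 9.09 = 22.82.
Posterior ∝ λe^(−11λ) · λ^4e^(−22.82λ) = λ^5e^(−33.82λ), i.e. Gamma(6, 33.82).
Mode = (a−1)/b = 5/33.82 ≈ 0.148.

λ̂_MAP = 0.148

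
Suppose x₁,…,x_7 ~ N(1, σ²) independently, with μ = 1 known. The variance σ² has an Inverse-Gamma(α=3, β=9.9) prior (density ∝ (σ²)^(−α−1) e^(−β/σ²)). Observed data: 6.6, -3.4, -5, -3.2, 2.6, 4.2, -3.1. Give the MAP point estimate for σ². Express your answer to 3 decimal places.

Sum of squared deviations about the known mean: SS = (6.6−1)² + (-3.4−1)² + (-5−1)² + (-3.2−1)² + (2.6−1)² + (4.2−1)² + (-3.1−1)² = 133.97.
The Normal likelihood contributes (σ²)^(−n/2) exp(−SS/(2σ²)), so the posterior is Inverse-Gamma(α + n/2, β + SS/2) = Inverse-Gamma(6.5, 76.885).
The mode of Inverse-Gamma(a, b) is b/(a+1) = 76.885/7.5 ≈ 10.251.

σ̂²_MAP = 10.251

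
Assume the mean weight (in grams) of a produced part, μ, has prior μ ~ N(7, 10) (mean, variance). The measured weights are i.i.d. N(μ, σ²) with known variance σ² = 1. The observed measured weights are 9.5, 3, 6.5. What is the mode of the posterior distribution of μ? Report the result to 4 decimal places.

n = 3; x̄ = (9.5 + 3 + 6.5)/3 = 19/3 = 19/3 ≈ 6.3333.
For a Normal prior and Normal likelihood with known variance, the posterior is Normal; its mode equals its mean, the precision-weighted average.
Prior precision 1/σ₀² = 1/10 = 0.1; data precision n/σ² = 3/1 = 3.
μ̂ = (0.1·7 + 3·(19/3)) / (0.1 + 3) = 19.7/3.1 = 197/31 ≈ 6.3548.

μ̂_MAP = 6.3548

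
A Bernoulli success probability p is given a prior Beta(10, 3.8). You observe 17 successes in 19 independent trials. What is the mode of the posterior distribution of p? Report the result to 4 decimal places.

p̂_MAP = 0.8442

Prior: Beta(10, 3.8).
Data: 17 successes in 19 trials. The binomial likelihood contributes p^17(1−p)^2, so the posterior is Beta(10+17, 3.8+2) = Beta(27, 5.8).
For Beta(a, b) with a, b > 1 the mode is (a−1)/(a+b−2) = 26/30.8 ≈ 0.8442.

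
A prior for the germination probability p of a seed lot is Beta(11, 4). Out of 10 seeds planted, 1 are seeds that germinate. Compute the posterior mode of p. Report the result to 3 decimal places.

Prior: Beta(11, 4).
Data: 1 success in 10 trials. The binomial likelihood contributes p(1−p)^9, so the posterior is Beta(11+1, 4+9) = Beta(12, 13).
For Beta(a, b) with a, b > 1 the mode is (a−1)/(a+b−2) = 11/23 ≈ 0.478.

p̂_MAP = 0.478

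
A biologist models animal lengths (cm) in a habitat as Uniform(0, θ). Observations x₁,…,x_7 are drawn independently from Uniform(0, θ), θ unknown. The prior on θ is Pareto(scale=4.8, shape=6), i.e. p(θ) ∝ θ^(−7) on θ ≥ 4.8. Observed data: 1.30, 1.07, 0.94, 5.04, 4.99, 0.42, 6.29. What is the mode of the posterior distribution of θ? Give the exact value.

θ̂_MAP = 6.29

The Uniform(0, θ) likelihood is θ^(−n) for θ ≥ max(xᵢ), zero otherwise. Here max(xᵢ) = 6.29.
Posterior ∝ θ^(−7) · θ^(−7) = θ^(−14) on θ ≥ max(4.8, 6.29) = 6.29.
This density is strictly decreasing in θ, so the posterior mode lies at the lower boundary of the support.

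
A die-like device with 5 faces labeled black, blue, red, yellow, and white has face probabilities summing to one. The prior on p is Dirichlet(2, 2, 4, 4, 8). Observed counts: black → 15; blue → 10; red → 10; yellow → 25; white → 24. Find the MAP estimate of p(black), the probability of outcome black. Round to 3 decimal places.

MAP estimate of p(black) = 0.162

The posterior is Dirichlet(αᵢ + nᵢ) = Dirichlet(17, 12, 14, 29, 32).
For a Dirichlet(a₁,…,a_K) with all aᵢ > 1, the mode has j-th component (aⱼ − 1)/(Σaᵢ − K).
Here Σaᵢ = 104 and K = 5, so p(black) = (17 − 1)/(104 − 5) = 16/99 ≈ 0.162.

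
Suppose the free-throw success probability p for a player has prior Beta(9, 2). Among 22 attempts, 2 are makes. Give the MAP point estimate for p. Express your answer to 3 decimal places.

Prior: Beta(9, 2).
Data: 2 successes in 22 trials. The binomial likelihood contributes p^2(1−p)^20, so the posterior is Beta(9+2, 2+20) = Beta(11, 22).
For Beta(a, b) with a, b > 1 the mode is (a−1)/(a+b−2) = 10/31 ≈ 0.323.

p̂_MAP = 0.323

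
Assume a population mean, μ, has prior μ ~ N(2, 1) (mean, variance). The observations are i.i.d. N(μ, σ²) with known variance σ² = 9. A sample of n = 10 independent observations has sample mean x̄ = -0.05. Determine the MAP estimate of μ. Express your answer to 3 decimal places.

μ̂_MAP = 0.921

n = 10, x̄ = -0.05.
For a Normal prior and Normal likelihood with known variance, the posterior is Normal; its mode equals its mean, the precision-weighted average.
Prior precision 1/σ₀² = 1/1 = 1; data precision n/σ² = 10/9.
μ̂ = (1·2 + (10/9)·(-0.05)) / (1 + 10/9) = (35/18)/(19/9) = 35/38 ≈ 0.921.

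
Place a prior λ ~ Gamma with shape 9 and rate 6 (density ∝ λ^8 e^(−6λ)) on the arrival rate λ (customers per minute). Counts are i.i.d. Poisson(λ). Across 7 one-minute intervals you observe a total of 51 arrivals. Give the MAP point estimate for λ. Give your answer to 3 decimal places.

Σxᵢ = 51, n = 7.
Posterior ∝ λ^8e^(−6λ) · λ^51e^(−7λ) = λ^59e^(−13λ), i.e. Gamma(shape=60, rate=13).
The mode of a Gamma(a, b) with a ≥ 1 (shape–rate) is (a−1)/b = 59/13 ≈ 4.538.

λ̂_MAP = 4.538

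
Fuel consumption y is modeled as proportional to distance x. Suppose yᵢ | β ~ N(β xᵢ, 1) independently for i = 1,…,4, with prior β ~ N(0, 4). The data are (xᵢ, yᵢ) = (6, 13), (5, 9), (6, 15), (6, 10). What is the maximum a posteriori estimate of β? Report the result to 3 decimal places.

log p(β | y) = −Σ(yᵢ − βxᵢ)²/(2·1) − β²/(2·4) + const.
Setting the derivative to zero: Σxᵢ(yᵢ − βxᵢ)/1 − β/4 = 0, so β = Σxᵢyᵢ / (Σxᵢ² + σ²/τ²).
Σxᵢyᵢ = 6·13 + 5·9 + 6·15 + 6·10 = 273; Σxᵢ² = 133; σ²/τ² = 0.25.
β̂_MAP = 273 / (133 + 0.25) = 273/133.25 ≈ 2.049.

β̂_MAP = 2.049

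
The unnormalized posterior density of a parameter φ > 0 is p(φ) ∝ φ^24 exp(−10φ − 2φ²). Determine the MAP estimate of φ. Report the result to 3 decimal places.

φ̂_MAP = 1.500

ℓ'(φ) = 24/φ − 10 − 4φ. Setting this to zero and multiplying by φ: 4φ² + 10φ − 24 = 0.
φ = (−10 + √(10² + 4·4·24)) / (2·4) = (−10 + √484) / 8 = (−10 + 22)/8 = 3/2.
ℓ''(φ) = −24/φ² − 4 < 0, confirming a maximum.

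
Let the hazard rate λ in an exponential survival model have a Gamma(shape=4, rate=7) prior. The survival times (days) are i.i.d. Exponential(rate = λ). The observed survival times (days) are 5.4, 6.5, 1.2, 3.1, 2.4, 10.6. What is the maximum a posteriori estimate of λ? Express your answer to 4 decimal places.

The Exponential(rate=λ) likelihood is ∝ λ^n e^(−λΣtᵢ). Here n = 6 and Σtᵢ = 5.4 + 6.5 + 1.2 + 3.1 + 2.4 + 10.6 = 29.2.
Posterior ∝ λ^3e^(−7λ) · λ^6e^(−29.2λ) = λ^9e^(−36.2λ), i.e. Gamma(10, 36.2).
Mode = (a−1)/b = 9/36.2 ≈ 0.2486.

λ̂_MAP = 0.2486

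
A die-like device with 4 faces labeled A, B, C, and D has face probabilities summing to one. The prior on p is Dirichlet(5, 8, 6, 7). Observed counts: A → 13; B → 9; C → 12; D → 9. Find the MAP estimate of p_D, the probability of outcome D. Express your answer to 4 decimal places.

The posterior is Dirichlet(αᵢ + nᵢ) = Dirichlet(18, 17, 18, 16).
For a Dirichlet(a₁,…,a_K) with all aᵢ > 1, the mode has j-th component (aⱼ − 1)/(Σaᵢ − K).
Here Σaᵢ = 69 and K = 4, so p_D = (16 − 1)/(69 − 4) = 15/65 ≈ 0.2308.

MAP estimate of p_D = 0.2308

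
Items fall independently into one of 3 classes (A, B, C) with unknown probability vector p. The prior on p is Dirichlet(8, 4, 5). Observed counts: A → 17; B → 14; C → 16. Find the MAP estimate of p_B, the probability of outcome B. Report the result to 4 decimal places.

The posterior is Dirichlet(αᵢ + nᵢ) = Dirichlet(25, 18, 21).
For a Dirichlet(a₁,…,a_K) with all aᵢ > 1, the mode has j-th component (aⱼ − 1)/(Σaᵢ − K).
Here Σaᵢ = 64 and K = 3, so p_B = (18 − 1)/(64 − 3) = 17/61 ≈ 0.2787.

MAP estimate of p_B = 0.2787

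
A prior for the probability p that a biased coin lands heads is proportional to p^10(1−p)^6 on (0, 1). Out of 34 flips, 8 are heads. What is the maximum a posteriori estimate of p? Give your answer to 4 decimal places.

The prior density ∝ p^10(1−p)^6 is the kernel of Beta(11, 7).
Data: 8 successes in 34 trials. The binomial likelihood contributes p^8(1−p)^26, so the posterior is Beta(11+8, 7+26) = Beta(19, 33).
For Beta(a, b) with a, b > 1 the mode is (a−1)/(a+b−2) = 18/50 ≈ 0.3600.

p̂_MAP = 0.3600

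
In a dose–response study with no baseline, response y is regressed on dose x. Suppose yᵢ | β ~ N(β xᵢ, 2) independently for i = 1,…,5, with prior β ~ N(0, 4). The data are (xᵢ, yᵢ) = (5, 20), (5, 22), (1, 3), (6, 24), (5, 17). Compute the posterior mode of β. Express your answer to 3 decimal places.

β̂_MAP = 3.929

log p(β | y) = −Σ(yᵢ − βxᵢ)²/(2·2) − β²/(2·4) + const.
Setting the derivative to zero: Σxᵢ(yᵢ − βxᵢ)/2 − β/4 = 0, so β = Σxᵢyᵢ / (Σxᵢ² + σ²/τ²).
Σxᵢyᵢ = 5·20 + 5·22 + 1·3 + 6·24 + 5·17 = 442; Σxᵢ² = 112; σ²/τ² = 0.5.
β̂_MAP = 442 / (112 + 0.5) = 442/112.5 ≈ 3.929.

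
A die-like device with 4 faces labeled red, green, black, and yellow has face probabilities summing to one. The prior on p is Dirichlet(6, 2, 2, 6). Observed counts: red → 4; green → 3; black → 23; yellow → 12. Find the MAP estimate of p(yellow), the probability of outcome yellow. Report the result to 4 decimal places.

MAP estimate of p(yellow) = 0.3148

The posterior is Dirichlet(αᵢ + nᵢ) = Dirichlet(10, 5, 25, 18).
For a Dirichlet(a₁,…,a_K) with all aᵢ > 1, the mode has j-th component (aⱼ − 1)/(Σaᵢ − K).
Here Σaᵢ = 58 and K = 4, so p(yellow) = (18 − 1)/(58 − 4) = 17/54 ≈ 0.3148.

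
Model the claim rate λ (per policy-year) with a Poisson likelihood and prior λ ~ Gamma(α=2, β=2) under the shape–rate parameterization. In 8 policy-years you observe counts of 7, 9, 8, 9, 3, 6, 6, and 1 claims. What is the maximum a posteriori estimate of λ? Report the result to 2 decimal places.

λ̂_MAP = 5.00

Σxᵢ = 7+9+8+9+3+6+6+1 = 49, with n = 8.
Posterior ∝ λe^(−2λ) · λ^49e^(−8λ) = λ^50e^(−10λ), i.e. Gamma(shape=51, rate=10).
The mode of a Gamma(a, b) with a ≥ 1 (shape–rate) is (a−1)/b = 50/10 ≈ 5.00.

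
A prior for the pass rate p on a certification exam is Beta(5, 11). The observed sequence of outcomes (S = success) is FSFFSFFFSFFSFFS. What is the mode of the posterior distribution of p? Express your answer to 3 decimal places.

Prior: Beta(5, 11).
Data: 5 successes in 15 trials (from the sequence). The binomial likelihood contributes p^5(1−p)^10, so the posterior is Beta(5+5, 11+10) = Beta(10, 21).
For Beta(a, b) with a, b > 1 the mode is (a−1)/(a+b−2) = 9/29 ≈ 0.310.

p̂_MAP = 0.310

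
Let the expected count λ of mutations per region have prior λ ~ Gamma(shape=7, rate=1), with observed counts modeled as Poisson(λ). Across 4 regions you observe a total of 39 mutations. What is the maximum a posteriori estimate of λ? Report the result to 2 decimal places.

Σxᵢ = 39, n = 4.
Posterior ∝ λ^6e^(−1λ) · λ^39e^(−4λ) = λ^45e^(−5λ), i.e. Gamma(shape=46, rate=5).
The mode of a Gamma(a, b) with a ≥ 1 (shape–rate) is (a−1)/b = 45/5 ≈ 9.00.

λ̂_MAP = 9.00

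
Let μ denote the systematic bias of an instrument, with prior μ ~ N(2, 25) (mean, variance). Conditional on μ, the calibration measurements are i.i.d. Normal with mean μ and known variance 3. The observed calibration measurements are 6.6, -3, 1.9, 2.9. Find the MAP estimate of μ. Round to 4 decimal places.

μ̂_MAP = 2.0971

n = 4; x̄ = (6.6 + (-3) + 1.9 + 2.9)/4 = 8.4/4 = 2.1.
For a Normal prior and Normal likelihood with known variance, the posterior is Normal; its mode equals its mean, the precision-weighted average.
Prior precision 1/σ₀² = 1/25 = 0.04; data precision n/σ² = 4/3.
μ̂ = (0.04·2 + (4/3)·2.1) / (0.04 + 4/3) = 2.88/(103/75) = 216/103 ≈ 2.0971.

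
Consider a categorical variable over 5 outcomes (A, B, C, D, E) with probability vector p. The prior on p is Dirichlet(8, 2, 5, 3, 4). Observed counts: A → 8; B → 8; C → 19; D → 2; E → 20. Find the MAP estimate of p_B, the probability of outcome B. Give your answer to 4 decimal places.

The posterior is Dirichlet(αᵢ + nᵢ) = Dirichlet(16, 10, 24, 5, 24).
For a Dirichlet(a₁,…,a_K) with all aᵢ > 1, the mode has j-th component (aⱼ − 1)/(Σaᵢ − K).
Here Σaᵢ = 79 and K = 5, so p_B = (10 − 1)/(79 − 5) = 9/74 ≈ 0.1216.

MAP estimate of p_B = 0.1216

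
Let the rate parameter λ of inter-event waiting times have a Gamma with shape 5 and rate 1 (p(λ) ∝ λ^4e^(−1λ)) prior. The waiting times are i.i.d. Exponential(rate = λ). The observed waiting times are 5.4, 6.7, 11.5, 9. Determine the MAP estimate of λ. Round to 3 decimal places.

λ̂_MAP = 0.238

The Exponential(rate=λ) likelihood is ∝ λ^n e^(−λΣtᵢ). Here n = 4 and Σtᵢ = 5.4 + 6.7 + 11.5 + 9 = 32.6.
Posterior ∝ λ^4e^(−1λ) · λ^4e^(−32.6λ) = λ^8e^(−33.6λ), i.e. Gamma(9, 33.6).
Mode = (a−1)/b = 8/33.6 ≈ 0.238.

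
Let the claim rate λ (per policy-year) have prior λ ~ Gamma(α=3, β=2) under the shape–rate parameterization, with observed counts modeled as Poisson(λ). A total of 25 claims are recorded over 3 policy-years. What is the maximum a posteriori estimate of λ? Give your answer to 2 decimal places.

λ̂_MAP = 5.40

Σxᵢ = 25, n = 3.
Posterior ∝ λ^2e^(−2λ) · λ^25e^(−3λ) = λ^27e^(−5λ), i.e. Gamma(shape=28, rate=5).
The mode of a Gamma(a, b) with a ≥ 1 (shape–rate) is (a−1)/b = 27/5 ≈ 5.40.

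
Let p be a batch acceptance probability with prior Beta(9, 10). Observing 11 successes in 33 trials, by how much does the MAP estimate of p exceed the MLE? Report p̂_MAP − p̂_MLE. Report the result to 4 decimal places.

MAP − MLE = 0.0467

Posterior is Beta(20, 32); MAP = (20−1)/(52−2) = 19/50 ≈ 0.38000.
MLE ignores the prior: p̂_MLE = k/n = 11/33 ≈ 0.33333.
Difference = 19/50 − 11/33 = 7/150 ≈ 0.0467.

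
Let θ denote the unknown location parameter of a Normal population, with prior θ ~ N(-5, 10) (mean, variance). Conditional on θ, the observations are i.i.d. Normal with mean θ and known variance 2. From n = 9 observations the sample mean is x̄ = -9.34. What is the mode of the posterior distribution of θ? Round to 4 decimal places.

n = 9, x̄ = -9.34.
For a Normal prior and Normal likelihood with known variance, the posterior is Normal; its mode equals its mean, the precision-weighted average.
Prior precision 1/σ₀² = 1/10 = 0.1; data precision n/σ² = 9/2 = 4.5.
θ̂ = (0.1·(-5) + 4.5·(-9.34)) / (0.1 + 4.5) = (-42.53)/4.6 = -4253/460 ≈ -9.2457.

θ̂_MAP = -9.2457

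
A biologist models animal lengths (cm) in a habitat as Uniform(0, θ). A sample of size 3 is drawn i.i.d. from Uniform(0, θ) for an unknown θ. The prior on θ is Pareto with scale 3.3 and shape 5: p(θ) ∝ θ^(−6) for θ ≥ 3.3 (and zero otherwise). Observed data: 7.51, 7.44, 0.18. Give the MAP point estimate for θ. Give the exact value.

θ̂_MAP = 7.51

The Uniform(0, θ) likelihood is θ^(−n) for θ ≥ max(xᵢ), zero otherwise. Here max(xᵢ) = 7.51.
Posterior ∝ θ^(−6) · θ^(−3) = θ^(−9) on θ ≥ max(3.3, 7.51) = 7.51.
This density is strictly decreasing in θ, so the posterior mode lies at the lower boundary of the support.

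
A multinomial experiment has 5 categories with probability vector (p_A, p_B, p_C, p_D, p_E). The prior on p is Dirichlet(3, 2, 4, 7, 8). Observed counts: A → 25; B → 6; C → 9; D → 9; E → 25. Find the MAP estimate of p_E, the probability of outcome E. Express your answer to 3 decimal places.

MAP estimate of p_E = 0.344

The posterior is Dirichlet(αᵢ + nᵢ) = Dirichlet(28, 8, 13, 16, 33).
For a Dirichlet(a₁,…,a_K) with all aᵢ > 1, the mode has j-th component (aⱼ − 1)/(Σaᵢ − K).
Here Σaᵢ = 98 and K = 5, so p_E = (33 − 1)/(98 − 5) = 32/93 ≈ 0.344.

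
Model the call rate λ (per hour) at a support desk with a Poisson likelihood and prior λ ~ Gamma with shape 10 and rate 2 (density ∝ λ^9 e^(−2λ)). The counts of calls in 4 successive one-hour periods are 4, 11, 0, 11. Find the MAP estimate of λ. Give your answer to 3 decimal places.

λ̂_MAP = 5.833

Σxᵢ = 4+11+0+11 = 26, with n = 4.
Posterior ∝ λ^9e^(−2λ) · λ^26e^(−4λ) = λ^35e^(−6λ), i.e. Gamma(shape=36, rate=6).
The mode of a Gamma(a, b) with a ≥ 1 (shape–rate) is (a−1)/b = 35/6 ≈ 5.833.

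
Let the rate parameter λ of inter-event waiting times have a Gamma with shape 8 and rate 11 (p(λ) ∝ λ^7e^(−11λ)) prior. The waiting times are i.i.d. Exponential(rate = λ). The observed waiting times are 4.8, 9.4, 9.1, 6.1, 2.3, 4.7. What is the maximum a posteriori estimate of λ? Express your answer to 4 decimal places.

The Exponential(rate=λ) likelihood is ∝ λ^n e^(−λΣtᵢ). Here n = 6 and Σtᵢ = 4.8 + 9.4 + 9.1 + 6.1 + 2.3 + 4.7 = 36.4.
Posterior ∝ λ^7e^(−11λ) · λ^6e^(−36.4λ) = λ^13e^(−47.4λ), i.e. Gamma(14, 47.4).
Mode = (a−1)/b = 13/47.4 ≈ 0.2743.

λ̂_MAP = 0.2743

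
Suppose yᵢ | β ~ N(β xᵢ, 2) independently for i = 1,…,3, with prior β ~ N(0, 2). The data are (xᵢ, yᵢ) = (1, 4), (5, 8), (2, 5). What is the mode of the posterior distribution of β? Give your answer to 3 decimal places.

β̂_MAP = 1.742

log p(β | y) = −Σ(yᵢ − βxᵢ)²/(2·2) − β²/(2·2) + const.
Setting the derivative to zero: Σxᵢ(yᵢ − βxᵢ)/2 − β/2 = 0, so β = Σxᵢyᵢ / (Σxᵢ² + σ²/τ²).
Σxᵢyᵢ = 1·4 + 5·8 + 2·5 = 54; Σxᵢ² = 30; σ²/τ² = 1.
β̂_MAP = 54 / (30 + 1) = 54/31 ≈ 1.742.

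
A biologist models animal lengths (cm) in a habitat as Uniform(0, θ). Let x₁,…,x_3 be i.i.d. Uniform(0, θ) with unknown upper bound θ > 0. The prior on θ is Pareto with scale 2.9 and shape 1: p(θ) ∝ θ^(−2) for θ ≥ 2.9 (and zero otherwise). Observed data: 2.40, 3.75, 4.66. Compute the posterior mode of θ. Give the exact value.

The Uniform(0, θ) likelihood is θ^(−n) for θ ≥ max(xᵢ), zero otherwise. Here max(xᵢ) = 4.66.
Posterior ∝ θ^(−2) · θ^(−3) = θ^(−5) on θ ≥ max(2.9, 4.66) = 4.66.
This density is strictly decreasing in θ, so the posterior mode lies at the lower boundary of the support.

θ̂_MAP = 4.66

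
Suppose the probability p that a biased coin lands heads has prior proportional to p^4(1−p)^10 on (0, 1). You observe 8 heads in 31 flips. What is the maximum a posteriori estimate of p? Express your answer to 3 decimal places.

The prior density ∝ p^4(1−p)^10 is the kernel of Beta(5, 11).
Data: 8 successes in 31 trials. The binomial likelihood contributes p^8(1−p)^23, so the posterior is Beta(5+8, 11+23) = Beta(13, 34).
For Beta(a, b) with a, b > 1 the mode is (a−1)/(a+b−2) = 12/45 ≈ 0.267.

p̂_MAP = 0.267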